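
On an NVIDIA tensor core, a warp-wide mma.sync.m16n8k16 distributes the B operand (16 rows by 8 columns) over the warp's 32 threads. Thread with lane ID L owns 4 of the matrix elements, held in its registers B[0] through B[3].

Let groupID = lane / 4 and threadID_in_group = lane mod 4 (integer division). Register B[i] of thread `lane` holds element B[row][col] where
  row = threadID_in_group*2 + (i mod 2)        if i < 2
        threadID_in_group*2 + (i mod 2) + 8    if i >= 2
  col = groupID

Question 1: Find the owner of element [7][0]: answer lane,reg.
3,1

c=0⇒gr=0  r=7⇒Rb=0,th=3,odd=1
L=0*4+3=3  i=0*2+1=1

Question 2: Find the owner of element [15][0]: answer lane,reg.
3,3

c=0⇒gr=0  r=15⇒Rb=1,th=3,odd=1
L=0*4+3=3  i=1*2+1=3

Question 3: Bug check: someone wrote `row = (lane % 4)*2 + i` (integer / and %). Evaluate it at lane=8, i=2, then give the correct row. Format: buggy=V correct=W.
buggy=2 correct=8

`(lane % 4)*2 + i`[8,2]→2
L=8→G=8>>2=2, T=8&3=0
[2]→row 0·2+0+8=8  col G=2
row: 2 vs 8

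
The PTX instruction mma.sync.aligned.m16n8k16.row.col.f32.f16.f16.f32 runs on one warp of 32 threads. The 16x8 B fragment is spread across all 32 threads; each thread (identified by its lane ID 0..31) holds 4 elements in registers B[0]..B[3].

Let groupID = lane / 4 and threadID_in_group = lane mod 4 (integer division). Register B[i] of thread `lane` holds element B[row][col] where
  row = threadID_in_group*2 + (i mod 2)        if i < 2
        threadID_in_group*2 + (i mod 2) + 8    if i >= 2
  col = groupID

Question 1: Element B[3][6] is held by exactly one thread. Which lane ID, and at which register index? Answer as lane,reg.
c: 6->gid=6  r: 3->r8=0,tid=1,i&1=1
L=6*4+1=25  i=0*2+1=1

25,1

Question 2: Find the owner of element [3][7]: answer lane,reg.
c=7->g=7  r=3->rb=0,t=1,b0=1
L=7*4+1=29  i=0*2+1=1

29,1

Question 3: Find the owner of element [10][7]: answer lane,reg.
29,2

c:7=>grp=7  r:10=>rB=1,tig=1,lo=0
L=7*4+1=29  i=1*2+0=2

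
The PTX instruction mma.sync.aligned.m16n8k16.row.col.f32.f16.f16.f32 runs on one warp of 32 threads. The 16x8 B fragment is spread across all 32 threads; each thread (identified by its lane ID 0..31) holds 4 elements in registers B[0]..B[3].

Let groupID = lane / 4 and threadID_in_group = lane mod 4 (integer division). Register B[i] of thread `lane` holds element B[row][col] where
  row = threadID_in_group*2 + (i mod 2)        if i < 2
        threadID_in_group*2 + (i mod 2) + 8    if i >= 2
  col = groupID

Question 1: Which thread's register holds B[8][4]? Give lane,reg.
c=4->g=4  r=8->rb=1,t=0,b0=0
L=4*4+0=16  i=1*2+0=2

16,2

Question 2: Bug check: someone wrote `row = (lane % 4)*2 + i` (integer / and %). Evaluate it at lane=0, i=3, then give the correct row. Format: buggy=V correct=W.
buggy=3 correct=9

`(lane % 4)*2 + i`[0,3]=>3
0: grp=0,tig=0
[3] (0*2+1+8,0) = (9,0)
row: 3 vs 9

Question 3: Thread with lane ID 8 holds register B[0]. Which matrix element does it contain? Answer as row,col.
lane 8⇒8/4=2, 8 mod 4=0
i=0  r:2·0+0+0⇒0  c:2

0,2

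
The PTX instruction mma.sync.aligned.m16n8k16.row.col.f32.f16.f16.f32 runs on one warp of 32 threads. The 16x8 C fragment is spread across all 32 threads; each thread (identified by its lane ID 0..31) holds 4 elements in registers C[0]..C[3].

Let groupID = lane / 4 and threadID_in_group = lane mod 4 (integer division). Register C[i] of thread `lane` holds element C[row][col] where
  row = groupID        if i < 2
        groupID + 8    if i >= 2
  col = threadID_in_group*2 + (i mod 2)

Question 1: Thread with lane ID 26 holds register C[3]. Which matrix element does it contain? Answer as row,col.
lane 26->26/4=6, 26 mod 4=2
i=3  r:6+8->14  c:2·2+1->5

14,5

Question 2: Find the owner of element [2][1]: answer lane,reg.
r=2→G=2,rhi=0  c=1→T=0,p=1
L=2*4+0=8  i=0*2+1=1

8,1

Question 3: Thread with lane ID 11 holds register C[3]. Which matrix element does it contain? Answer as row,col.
10,7

lane 11=>11/4=2, 11 mod 4=3
i=3  r:2+8=>10  c:2·3+1=>7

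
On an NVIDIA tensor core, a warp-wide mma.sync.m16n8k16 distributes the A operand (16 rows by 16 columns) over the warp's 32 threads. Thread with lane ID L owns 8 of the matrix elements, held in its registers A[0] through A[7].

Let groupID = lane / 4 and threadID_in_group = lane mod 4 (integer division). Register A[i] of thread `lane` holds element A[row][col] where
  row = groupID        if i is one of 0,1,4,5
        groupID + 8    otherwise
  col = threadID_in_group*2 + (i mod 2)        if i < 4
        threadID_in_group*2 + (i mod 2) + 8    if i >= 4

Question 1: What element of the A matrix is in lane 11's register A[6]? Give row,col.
10,14

L=11→G=11>>2=2, T=11&3=3
[6]→row 2+8=10  col 3·2+0+8=14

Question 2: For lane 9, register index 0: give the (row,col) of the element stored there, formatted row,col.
2,2

lane 9: g=2 (9/4), t=1 (9%4)
i=0: r=2+0=2, c=1*2+0+0=2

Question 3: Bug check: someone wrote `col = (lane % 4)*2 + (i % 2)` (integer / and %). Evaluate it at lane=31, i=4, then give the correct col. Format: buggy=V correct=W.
buggy=6 correct=14

`(lane % 4)*2 + (i % 2)`[31,4]⇒6
lane 31⇒31/4=7, 31 mod 4=3
i=4  r:7+0⇒7  c:2·3+0+8⇒14
col: 6 vs 14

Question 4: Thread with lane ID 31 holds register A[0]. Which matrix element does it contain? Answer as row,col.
L=31=>grp=31>>2=7, tig=31&3=3
[0]=>row 7+0=7  col 3·2+0+0=6

7,6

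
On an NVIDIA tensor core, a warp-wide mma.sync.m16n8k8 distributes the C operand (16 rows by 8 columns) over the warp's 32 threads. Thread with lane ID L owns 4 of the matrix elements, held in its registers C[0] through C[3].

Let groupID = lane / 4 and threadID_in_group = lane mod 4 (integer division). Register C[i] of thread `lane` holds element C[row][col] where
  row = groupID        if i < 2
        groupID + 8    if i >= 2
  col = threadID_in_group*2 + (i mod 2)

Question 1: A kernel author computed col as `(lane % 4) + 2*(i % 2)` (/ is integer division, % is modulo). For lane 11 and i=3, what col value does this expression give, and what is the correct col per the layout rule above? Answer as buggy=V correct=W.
buggy=5 correct=7

`(lane % 4) + 2*(i % 2)`[11,3]->5
11: g=2,t=3
[3] (2+8,3*2+1) = (10,7)
col: 5 vs 7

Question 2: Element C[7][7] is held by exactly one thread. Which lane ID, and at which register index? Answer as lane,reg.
31,1

r=7⇒gr=7,Rb=0  c=7⇒th=3,odd=1
L=7*4+3=31  i=0*2+1=1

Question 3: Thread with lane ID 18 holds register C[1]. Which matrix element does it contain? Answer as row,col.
18: gid=4,tid=2
[1] (4+0,2*2+1) = (4,5)

4,5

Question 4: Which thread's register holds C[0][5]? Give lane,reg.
r: 0->gid=0,r8=0  c: 5->tid=2,i&1=1
L=0*4+2=2  i=0*2+1=1

2,1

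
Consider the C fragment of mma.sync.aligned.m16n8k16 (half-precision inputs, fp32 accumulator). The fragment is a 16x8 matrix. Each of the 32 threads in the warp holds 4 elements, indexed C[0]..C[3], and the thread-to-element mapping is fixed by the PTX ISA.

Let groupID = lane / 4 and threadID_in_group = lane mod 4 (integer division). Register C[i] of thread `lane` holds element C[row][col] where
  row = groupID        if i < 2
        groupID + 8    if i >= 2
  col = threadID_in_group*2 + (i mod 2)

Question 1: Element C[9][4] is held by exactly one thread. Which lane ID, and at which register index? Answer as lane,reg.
6,2

r=9->g=1,rb=1  c=4->t=2,b0=0
L=1*4+2=6  i=1*2+0=2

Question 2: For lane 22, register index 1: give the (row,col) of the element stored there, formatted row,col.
L=22=>grp=22>>2=5, tig=22&3=2
[1]=>row 5+0=5  col 2·2+1=5

5,5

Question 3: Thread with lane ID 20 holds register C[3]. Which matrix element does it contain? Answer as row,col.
lane 20->20/4=5, 20 mod 4=0
i=3  r:5+8->13  c:2·0+1->1

13,1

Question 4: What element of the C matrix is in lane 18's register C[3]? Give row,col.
18: grp=4,tig=2
[3] (4+8,2*2+1) = (12,5)

12,5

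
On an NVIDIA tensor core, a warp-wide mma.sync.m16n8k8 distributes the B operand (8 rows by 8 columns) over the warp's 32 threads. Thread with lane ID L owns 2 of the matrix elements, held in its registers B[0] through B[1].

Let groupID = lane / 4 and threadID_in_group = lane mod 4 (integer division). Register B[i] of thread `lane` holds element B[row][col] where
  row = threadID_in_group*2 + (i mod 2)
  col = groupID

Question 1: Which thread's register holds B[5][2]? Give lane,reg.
c=2⇒gr=2  r=5⇒th=2,odd=1
L=2*4+2=10  i=1=1

10,1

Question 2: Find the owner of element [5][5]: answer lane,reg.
c=5->g=5  r=5->t=2,b0=1
L=5*4+2=22  i=1=1

22,1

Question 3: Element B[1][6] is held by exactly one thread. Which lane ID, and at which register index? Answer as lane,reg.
c: 6->gid=6  r: 1->tid=0,i&1=1
L=6*4+0=24  i=1=1

24,1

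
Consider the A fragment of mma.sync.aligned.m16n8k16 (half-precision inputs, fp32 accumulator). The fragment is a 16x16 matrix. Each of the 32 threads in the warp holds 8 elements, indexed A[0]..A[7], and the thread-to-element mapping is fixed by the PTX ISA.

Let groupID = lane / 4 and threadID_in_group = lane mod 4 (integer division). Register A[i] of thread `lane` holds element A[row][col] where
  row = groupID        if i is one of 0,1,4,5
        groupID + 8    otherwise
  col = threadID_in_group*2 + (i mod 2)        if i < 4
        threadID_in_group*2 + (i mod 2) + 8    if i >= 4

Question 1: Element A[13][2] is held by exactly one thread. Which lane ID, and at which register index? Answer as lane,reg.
r: 13->gid=5,r8=1  c: 2->c8=0,tid=1,i&1=0
L=5*4+1=21  i=0*4+1*2+0=2

21,2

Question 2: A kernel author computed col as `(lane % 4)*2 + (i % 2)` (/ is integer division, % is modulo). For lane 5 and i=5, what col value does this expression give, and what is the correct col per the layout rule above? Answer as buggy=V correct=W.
buggy=3 correct=11

`(lane % 4)*2 + (i % 2)`[5,5]->3
lane 5->5/4=1, 5 mod 4=1
i=5  r:1+0->1  c:2·1+1+8->11
col: 3 vs 11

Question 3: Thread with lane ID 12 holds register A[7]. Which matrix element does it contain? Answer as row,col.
11,9

lane 12⇒12/4=3, 12 mod 4=0
i=7  r:3+8⇒11  c:2·0+1+8⇒9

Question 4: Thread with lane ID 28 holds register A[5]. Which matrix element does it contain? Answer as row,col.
28: gr=7,th=0
[5] (7+0,0*2+1+8) = (7,9)

7,9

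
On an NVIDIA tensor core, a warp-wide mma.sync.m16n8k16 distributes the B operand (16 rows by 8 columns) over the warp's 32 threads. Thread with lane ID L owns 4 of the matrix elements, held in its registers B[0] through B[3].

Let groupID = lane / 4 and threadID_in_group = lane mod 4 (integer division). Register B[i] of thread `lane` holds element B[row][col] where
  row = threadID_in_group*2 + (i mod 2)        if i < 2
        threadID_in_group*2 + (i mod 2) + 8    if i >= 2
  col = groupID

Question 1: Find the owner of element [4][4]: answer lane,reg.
c=4→G=4  r=4→rhi=0,T=2,p=0
L=4*4+2=18  i=0*2+0=0

18,0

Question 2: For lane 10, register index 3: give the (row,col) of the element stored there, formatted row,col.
10: gid=2,tid=2
[3] (2*2+1+8,2) = (13,2)

13,2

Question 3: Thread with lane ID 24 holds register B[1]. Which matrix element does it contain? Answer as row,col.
24: g=6,t=0
[1] (0*2+1+0,6) = (1,6)

1,6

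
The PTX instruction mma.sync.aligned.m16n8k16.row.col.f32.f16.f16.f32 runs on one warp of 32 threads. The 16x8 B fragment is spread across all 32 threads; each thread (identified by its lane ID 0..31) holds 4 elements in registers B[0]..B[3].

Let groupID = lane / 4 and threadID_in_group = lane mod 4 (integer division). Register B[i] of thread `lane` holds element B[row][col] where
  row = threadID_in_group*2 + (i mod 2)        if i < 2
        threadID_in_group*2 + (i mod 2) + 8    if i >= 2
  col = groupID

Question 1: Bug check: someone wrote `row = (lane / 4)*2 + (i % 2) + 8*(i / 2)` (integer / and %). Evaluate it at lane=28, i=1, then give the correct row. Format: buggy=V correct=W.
`(lane / 4)*2 + (i % 2) + 8*(i / 2)`[28,1]->15
28: gid=7,tid=0
[1] (0*2+1+0,7) = (1,7)
row: 15 vs 1

buggy=15 correct=1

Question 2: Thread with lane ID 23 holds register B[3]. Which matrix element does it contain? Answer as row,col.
15,5

L=23⇒gr=23>>2=5, th=23&3=3
[3]⇒row 3·2+1+8=15  col gr=5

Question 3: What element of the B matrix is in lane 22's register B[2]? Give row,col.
12,5

L=22⇒gr=22>>2=5, th=22&3=2
[2]⇒row 2·2+0+8=12  col gr=5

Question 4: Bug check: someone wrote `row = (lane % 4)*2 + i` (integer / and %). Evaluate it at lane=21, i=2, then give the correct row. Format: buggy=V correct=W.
`(lane % 4)*2 + i`[21,2]=>4
L=21=>grp=21>>2=5, tig=21&3=1
[2]=>row 1·2+0+8=10  col grp=5
row: 4 vs 10

buggy=4 correct=10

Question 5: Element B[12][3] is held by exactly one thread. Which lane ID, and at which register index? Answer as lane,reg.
14,2

c: 3->gid=3  r: 12->r8=1,tid=2,i&1=0
L=3*4+2=14  i=1*2+0=2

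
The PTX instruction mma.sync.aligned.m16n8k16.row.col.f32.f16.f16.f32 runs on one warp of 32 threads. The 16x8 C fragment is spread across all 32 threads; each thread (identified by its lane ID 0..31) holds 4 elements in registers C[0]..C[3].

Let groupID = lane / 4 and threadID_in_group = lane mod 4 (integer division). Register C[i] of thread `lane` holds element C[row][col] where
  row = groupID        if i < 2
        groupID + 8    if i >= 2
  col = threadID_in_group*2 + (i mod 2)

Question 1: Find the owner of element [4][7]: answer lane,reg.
r=4->g=4,rb=0  c=7->t=3,b0=1
L=4*4+3=19  i=0*2+1=1

19,1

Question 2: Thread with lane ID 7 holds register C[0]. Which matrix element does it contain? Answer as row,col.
1,6

lane 7: gr=1 (7/4), th=3 (7%4)
i=0: r=1+0=1, c=3*2+0=6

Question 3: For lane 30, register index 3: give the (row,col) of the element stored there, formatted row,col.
15,5

30: grp=7,tig=2
[3] (7+8,2*2+1) = (15,5)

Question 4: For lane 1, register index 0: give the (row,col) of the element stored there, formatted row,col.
0,2

lane 1: gid=0 (1/4), tid=1 (1%4)
i=0: r=0+0=0, c=1*2+0=2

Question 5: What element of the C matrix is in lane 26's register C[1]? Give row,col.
6,5

L=26->g=26>>2=6, t=26&3=2
[1]->row 6+0=6  col 2·2+1=5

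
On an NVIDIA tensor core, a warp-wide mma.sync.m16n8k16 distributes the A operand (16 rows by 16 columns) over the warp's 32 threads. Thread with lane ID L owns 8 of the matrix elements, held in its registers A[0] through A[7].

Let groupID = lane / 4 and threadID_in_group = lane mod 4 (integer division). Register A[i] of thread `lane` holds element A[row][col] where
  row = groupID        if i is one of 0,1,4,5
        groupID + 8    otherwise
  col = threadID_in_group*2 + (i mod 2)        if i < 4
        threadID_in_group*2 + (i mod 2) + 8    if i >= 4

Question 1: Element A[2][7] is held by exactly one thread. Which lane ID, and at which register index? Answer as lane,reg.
11,1

r: 2->gid=2,r8=0  c: 7->c8=0,tid=3,i&1=1
L=2*4+3=11  i=0*4+0*2+1=1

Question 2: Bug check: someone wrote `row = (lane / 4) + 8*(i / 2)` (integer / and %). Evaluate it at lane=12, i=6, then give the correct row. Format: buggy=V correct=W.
buggy=27 correct=11

`(lane / 4) + 8*(i / 2)`[12,6]=>27
lane 12: grp=3 (12/4), tig=0 (12%4)
i=6: r=3+8=11, c=0*2+0+8=8
row: 27 vs 11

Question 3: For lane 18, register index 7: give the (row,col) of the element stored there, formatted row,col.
lane 18: gr=4 (18/4), th=2 (18%4)
i=7: r=4+8=12, c=2*2+1+8=13

12,13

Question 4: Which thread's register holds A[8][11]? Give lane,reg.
1,7

r:8=>grp=0,rB=1  c:11=>cB=1,tig=1,lo=1
L=0*4+1=1  i=1*4+1*2+1=7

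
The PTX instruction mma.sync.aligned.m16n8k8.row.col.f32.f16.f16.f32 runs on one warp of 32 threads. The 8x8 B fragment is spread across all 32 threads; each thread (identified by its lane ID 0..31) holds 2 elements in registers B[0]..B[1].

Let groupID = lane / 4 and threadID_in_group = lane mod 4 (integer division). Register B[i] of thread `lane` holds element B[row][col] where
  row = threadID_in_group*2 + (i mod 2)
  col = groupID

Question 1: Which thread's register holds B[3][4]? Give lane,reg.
17,1

c:4=>grp=4  r:3=>tig=1,lo=1
L=4*4+1=17  i=1=1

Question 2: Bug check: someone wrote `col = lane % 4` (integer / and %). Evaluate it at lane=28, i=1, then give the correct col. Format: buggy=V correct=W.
`lane % 4`[28,1]→0
lane 28: G=7 (28/4), T=0 (28%4)
i=1: r=0*2+1=1, c=G=7
col: 0 vs 7

buggy=0 correct=7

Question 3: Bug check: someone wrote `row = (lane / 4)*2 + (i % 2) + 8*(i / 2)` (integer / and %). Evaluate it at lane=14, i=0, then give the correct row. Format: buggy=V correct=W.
`(lane / 4)*2 + (i % 2) + 8*(i / 2)`[14,0]->6
lane 14: gid=3 (14/4), tid=2 (14%4)
i=0: r=2*2+0=4, c=gid=3
row: 6 vs 4

buggy=6 correct=4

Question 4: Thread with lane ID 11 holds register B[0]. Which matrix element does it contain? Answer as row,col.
lane 11⇒11/4=2, 11 mod 4=3
i=0  r:2·3+0⇒6  c:2

6,2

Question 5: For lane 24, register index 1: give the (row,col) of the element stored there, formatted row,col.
lane 24: gr=6 (24/4), th=0 (24%4)
i=1: r=0*2+1=1, c=gr=6

1,6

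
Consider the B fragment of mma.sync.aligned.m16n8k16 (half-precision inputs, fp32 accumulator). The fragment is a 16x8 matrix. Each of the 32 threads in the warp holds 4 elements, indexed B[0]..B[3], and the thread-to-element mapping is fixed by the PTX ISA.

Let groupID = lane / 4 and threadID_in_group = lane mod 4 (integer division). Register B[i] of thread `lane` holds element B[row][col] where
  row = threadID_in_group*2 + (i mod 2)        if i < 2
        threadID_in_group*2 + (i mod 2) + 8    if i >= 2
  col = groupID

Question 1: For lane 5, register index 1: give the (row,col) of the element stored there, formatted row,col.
lane 5->5/4=1, 5 mod 4=1
i=1  r:2·1+1+0->3  c:1

3,1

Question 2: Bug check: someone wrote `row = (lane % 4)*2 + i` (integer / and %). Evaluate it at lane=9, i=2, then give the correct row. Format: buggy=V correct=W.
buggy=4 correct=10

`(lane % 4)*2 + i`[9,2]->4
lane 9: g=2 (9/4), t=1 (9%4)
i=2: r=1*2+0+8=10, c=g=2
row: 4 vs 10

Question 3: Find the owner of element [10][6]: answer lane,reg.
c=6->g=6  r=10->rb=1,t=1,b0=0
L=6*4+1=25  i=1*2+0=2

25,2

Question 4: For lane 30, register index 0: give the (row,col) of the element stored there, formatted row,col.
4,7

lane 30→30/4=7, 30 mod 4=2
i=0  r:2·2+0+0→4  c:7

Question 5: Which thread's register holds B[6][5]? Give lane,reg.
c=5->g=5  r=6->rb=0,t=3,b0=0
L=5*4+3=23  i=0*2+0=0

23,0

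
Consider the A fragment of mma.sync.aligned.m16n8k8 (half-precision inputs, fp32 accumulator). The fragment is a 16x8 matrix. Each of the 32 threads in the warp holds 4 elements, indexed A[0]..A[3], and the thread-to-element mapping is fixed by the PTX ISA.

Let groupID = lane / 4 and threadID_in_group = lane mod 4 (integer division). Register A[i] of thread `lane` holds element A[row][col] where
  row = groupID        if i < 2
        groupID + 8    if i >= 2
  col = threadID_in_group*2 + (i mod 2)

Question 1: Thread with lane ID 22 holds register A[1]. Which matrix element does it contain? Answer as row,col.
5,5

L=22→G=22>>2=5, T=22&3=2
[1]→row 5+0=5  col 2·2+1=5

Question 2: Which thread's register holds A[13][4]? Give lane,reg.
22,2

r=13->g=5,rb=1  c=4->t=2,b0=0
L=5*4+2=22  i=1*2+0=2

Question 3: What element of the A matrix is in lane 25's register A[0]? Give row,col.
25: gr=6,th=1
[0] (6+0,1*2+0) = (6,2)

6,2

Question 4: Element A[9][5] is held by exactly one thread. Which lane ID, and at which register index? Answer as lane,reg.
6,3

r: 9->gid=1,r8=1  c: 5->tid=2,i&1=1
L=1*4+2=6  i=1*2+1=3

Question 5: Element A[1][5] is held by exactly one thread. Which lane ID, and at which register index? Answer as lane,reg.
6,1

r: 1->gid=1,r8=0  c: 5->tid=2,i&1=1
L=1*4+2=6  i=0*2+1=1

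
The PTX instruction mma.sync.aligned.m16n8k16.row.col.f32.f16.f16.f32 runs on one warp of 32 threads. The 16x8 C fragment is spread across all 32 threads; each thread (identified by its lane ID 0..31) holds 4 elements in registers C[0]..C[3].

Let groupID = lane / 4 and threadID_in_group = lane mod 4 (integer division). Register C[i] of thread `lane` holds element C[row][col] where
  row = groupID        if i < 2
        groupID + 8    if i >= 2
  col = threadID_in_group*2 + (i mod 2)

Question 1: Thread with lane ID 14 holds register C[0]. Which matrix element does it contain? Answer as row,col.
L=14=>grp=14>>2=3, tig=14&3=2
[0]=>row 3+0=3  col 2·2+0=4

3,4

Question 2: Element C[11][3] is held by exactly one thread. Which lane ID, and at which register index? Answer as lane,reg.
r:11=>grp=3,rB=1  c:3=>tig=1,lo=1
L=3*4+1=13  i=1*2+1=3

13,3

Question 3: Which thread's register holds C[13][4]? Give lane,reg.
22,2

r=13→G=5,rhi=1  c=4→T=2,p=0
L=5*4+2=22  i=1*2+0=2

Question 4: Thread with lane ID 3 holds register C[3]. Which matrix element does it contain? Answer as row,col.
L=3->g=3>>2=0, t=3&3=3
[3]->row 0+8=8  col 3·2+1=7

8,7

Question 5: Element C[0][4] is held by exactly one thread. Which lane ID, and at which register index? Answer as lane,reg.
2,0

r=0→G=0,rhi=0  c=4→T=2,p=0
L=0*4+2=2  i=0*2+0=0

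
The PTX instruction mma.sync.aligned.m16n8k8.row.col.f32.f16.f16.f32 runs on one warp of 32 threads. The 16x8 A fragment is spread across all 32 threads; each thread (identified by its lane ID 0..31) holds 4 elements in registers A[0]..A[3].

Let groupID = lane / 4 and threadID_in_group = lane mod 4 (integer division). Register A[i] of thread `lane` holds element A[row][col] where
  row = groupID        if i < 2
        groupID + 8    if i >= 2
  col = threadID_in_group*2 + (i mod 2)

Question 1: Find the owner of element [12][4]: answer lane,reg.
r=12→G=4,rhi=1  c=4→T=2,p=0
L=4*4+2=18  i=1*2+0=2

18,2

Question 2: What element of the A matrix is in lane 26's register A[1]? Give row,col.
26: grp=6,tig=2
[1] (6+0,2*2+1) = (6,5)

6,5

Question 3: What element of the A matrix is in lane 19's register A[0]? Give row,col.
4,6

lane 19: gr=4 (19/4), th=3 (19%4)
i=0: r=4+0=4, c=3*2+0=6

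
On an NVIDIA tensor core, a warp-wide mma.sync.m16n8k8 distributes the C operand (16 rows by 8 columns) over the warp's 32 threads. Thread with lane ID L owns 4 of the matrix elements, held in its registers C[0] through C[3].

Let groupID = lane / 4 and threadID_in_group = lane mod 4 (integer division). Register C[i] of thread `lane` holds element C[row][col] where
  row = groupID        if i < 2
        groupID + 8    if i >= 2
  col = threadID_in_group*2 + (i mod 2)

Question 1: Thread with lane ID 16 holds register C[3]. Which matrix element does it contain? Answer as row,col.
12,1

lane 16: G=4 (16/4), T=0 (16%4)
i=3: r=4+8=12, c=0*2+1=1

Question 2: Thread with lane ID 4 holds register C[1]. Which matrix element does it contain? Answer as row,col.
1,1

lane 4: grp=1 (4/4), tig=0 (4%4)
i=1: r=1+0=1, c=0*2+1=1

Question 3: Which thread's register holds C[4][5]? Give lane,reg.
r=4⇒gr=4,Rb=0  c=5⇒th=2,odd=1
L=4*4+2=18  i=0*2+1=1

18,1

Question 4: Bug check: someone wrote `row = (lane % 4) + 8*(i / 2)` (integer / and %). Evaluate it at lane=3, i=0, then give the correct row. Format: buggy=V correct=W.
`(lane % 4) + 8*(i / 2)`[3,0]⇒3
3: gr=0,th=3
[0] (0+0,3*2+0) = (0,6)
row: 3 vs 0

buggy=3 correct=0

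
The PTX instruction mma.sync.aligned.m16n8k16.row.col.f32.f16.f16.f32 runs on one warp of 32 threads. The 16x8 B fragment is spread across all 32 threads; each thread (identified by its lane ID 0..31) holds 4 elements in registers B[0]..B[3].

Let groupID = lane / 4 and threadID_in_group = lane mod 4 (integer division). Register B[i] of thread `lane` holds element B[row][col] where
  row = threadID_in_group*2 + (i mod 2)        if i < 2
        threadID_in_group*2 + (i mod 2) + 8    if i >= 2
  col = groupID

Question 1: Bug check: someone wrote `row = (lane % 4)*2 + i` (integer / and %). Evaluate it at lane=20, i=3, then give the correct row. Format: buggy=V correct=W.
buggy=3 correct=9

`(lane % 4)*2 + i`[20,3]->3
20: gid=5,tid=0
[3] (0*2+1+8,5) = (9,5)
row: 3 vs 9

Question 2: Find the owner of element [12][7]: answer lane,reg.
c:7=>grp=7  r:12=>rB=1,tig=2,lo=0
L=7*4+2=30  i=1*2+0=2

30,2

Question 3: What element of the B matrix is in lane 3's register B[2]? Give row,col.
14,0

L=3->gid=3>>2=0, tid=3&3=3
[2]->row 3·2+0+8=14  col gid=0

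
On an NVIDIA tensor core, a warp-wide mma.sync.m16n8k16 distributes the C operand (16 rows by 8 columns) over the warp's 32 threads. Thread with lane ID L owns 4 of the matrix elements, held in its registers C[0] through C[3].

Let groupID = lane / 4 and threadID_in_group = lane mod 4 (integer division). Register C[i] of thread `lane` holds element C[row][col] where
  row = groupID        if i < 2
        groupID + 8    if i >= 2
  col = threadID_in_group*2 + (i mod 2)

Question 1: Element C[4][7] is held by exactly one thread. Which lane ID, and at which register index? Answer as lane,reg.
r=4→G=4,rhi=0  c=7→T=3,p=1
L=4*4+3=19  i=0*2+1=1

19,1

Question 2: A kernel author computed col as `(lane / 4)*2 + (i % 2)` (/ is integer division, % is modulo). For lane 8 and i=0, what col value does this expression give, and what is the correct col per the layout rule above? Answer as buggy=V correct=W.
`(lane / 4)*2 + (i % 2)`[8,0]->4
L=8->g=8>>2=2, t=8&3=0
[0]->row 2+0=2  col 0·2+0=0
col: 4 vs 0

buggy=4 correct=0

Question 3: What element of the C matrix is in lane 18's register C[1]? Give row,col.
4,5

18: G=4,T=2
[1] (4+0,2*2+1) = (4,5)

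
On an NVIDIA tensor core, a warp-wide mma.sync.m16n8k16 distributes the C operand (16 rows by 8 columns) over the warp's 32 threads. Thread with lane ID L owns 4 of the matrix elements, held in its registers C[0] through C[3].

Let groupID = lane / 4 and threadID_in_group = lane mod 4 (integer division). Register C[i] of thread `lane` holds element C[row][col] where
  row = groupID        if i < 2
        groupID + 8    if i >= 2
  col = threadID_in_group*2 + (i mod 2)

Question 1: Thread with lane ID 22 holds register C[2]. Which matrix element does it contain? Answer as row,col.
lane 22: G=5 (22/4), T=2 (22%4)
i=2: r=5+8=13, c=2*2+0=4

13,4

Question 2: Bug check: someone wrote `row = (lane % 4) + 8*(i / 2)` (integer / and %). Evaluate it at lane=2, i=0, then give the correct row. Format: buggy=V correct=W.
buggy=2 correct=0

`(lane % 4) + 8*(i / 2)`[2,0]→2
2: G=0,T=2
[0] (0+0,2*2+0) = (0,4)
row: 2 vs 0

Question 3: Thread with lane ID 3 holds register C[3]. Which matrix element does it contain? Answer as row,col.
8,7

L=3⇒gr=3>>2=0, th=3&3=3
[3]⇒row 0+8=8  col 3·2+1=7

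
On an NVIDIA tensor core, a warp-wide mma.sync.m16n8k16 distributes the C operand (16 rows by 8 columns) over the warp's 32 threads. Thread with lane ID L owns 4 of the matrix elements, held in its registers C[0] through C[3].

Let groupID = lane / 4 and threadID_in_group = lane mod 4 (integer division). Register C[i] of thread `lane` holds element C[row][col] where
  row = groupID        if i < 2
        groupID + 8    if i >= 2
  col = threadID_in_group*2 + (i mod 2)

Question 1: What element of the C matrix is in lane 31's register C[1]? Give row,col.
7,7

lane 31→31/4=7, 31 mod 4=3
i=1  r:7+0→7  c:2·3+1→7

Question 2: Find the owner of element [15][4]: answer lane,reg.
30,2

r=15→G=7,rhi=1  c=4→T=2,p=0
L=7*4+2=30  i=1*2+0=2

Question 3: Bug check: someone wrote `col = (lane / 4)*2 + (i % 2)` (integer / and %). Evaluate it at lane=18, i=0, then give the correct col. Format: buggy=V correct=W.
buggy=8 correct=4

`(lane / 4)*2 + (i % 2)`[18,0]⇒8
18: gr=4,th=2
[0] (4+0,2*2+0) = (4,4)
col: 8 vs 4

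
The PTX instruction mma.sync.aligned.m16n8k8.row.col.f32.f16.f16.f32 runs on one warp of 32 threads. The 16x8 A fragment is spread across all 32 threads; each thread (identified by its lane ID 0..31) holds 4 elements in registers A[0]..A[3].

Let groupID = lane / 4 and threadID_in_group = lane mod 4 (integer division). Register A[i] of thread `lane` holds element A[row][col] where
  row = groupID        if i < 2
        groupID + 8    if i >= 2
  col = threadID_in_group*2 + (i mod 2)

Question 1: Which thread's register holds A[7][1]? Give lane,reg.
28,1

r=7->g=7,rb=0  c=1->t=0,b0=1
L=7*4+0=28  i=0*2+1=1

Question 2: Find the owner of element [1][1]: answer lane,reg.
4,1

r=1→G=1,rhi=0  c=1→T=0,p=1
L=1*4+0=4  i=0*2+1=1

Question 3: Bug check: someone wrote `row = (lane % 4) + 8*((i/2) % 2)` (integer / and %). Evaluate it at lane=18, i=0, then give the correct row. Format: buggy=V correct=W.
buggy=2 correct=4

`(lane % 4) + 8*((i/2) % 2)`[18,0]=>2
lane 18: grp=4 (18/4), tig=2 (18%4)
i=0: r=4+0=4, c=2*2+0=4
row: 2 vs 4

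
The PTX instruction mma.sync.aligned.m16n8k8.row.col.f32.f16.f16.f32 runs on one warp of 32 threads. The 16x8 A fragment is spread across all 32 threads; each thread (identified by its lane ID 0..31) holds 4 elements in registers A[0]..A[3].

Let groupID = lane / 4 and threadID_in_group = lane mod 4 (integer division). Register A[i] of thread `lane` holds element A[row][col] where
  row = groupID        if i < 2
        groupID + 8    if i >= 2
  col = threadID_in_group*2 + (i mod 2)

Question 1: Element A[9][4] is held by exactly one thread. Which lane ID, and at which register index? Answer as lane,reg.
6,2

r=9→G=1,rhi=1  c=4→T=2,p=0
L=1*4+2=6  i=1*2+0=2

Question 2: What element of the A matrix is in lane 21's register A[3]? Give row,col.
21: gr=5,th=1
[3] (5+8,1*2+1) = (13,3)

13,3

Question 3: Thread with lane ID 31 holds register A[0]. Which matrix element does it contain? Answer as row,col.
7,6

lane 31: grp=7 (31/4), tig=3 (31%4)
i=0: r=7+0=7, c=3*2+0=6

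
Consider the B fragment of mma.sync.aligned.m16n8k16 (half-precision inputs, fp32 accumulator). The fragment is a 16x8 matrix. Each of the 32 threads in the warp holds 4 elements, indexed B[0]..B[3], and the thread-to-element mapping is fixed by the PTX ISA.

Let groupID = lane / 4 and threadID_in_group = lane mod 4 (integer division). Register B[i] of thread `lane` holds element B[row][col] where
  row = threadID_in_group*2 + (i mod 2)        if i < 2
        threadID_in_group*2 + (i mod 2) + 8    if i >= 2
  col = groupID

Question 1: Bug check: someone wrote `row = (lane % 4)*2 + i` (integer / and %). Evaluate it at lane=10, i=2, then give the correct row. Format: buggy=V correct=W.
`(lane % 4)*2 + i`[10,2]->6
L=10->g=10>>2=2, t=10&3=2
[2]->row 2·2+0+8=12  col g=2
row: 6 vs 12

buggy=6 correct=12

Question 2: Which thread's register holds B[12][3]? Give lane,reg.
c:3=>grp=3  r:12=>rB=1,tig=2,lo=0
L=3*4+2=14  i=1*2+0=2

14,2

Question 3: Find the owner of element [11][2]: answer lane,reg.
9,3

c=2⇒gr=2  r=11⇒Rb=1,th=1,odd=1
L=2*4+1=9  i=1*2+1=3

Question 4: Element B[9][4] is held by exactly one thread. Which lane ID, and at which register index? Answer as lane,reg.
c=4→G=4  r=9→rhi=1,T=0,p=1
L=4*4+0=16  i=1*2+1=3

16,3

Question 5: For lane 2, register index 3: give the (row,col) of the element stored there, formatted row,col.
13,0

lane 2->2/4=0, 2 mod 4=2
i=3  r:2·2+1+8->13  c:0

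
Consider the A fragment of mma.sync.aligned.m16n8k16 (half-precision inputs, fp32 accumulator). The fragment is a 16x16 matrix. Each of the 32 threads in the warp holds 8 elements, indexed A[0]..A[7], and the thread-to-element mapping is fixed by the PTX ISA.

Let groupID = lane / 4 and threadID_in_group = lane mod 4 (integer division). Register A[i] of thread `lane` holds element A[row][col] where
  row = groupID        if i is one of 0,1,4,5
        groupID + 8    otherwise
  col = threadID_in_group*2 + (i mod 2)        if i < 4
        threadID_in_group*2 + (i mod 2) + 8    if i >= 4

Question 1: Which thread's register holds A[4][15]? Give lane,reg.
19,5

r=4→G=4,rhi=0  c=15→chi=1,T=3,p=1
L=4*4+3=19  i=1*4+0*2+1=5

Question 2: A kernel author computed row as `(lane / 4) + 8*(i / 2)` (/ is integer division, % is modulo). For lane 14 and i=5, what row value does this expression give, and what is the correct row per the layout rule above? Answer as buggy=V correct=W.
buggy=19 correct=3

`(lane / 4) + 8*(i / 2)`[14,5]->19
lane 14: gid=3 (14/4), tid=2 (14%4)
i=5: r=3+0=3, c=2*2+1+8=13
row: 19 vs 3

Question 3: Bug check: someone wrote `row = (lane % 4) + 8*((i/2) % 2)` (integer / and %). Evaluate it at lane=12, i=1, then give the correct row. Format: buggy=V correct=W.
`(lane % 4) + 8*((i/2) % 2)`[12,1]->0
12: g=3,t=0
[1] (3+0,0*2+1+0) = (3,1)
row: 0 vs 3

buggy=0 correct=3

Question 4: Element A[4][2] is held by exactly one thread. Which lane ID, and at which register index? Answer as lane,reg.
r:4=>grp=4,rB=0  c:2=>cB=0,tig=1,lo=0
L=4*4+1=17  i=0*4+0*2+0=0

17,0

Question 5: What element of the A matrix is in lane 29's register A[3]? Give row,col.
29: g=7,t=1
[3] (7+8,1*2+1+0) = (15,3)

15,3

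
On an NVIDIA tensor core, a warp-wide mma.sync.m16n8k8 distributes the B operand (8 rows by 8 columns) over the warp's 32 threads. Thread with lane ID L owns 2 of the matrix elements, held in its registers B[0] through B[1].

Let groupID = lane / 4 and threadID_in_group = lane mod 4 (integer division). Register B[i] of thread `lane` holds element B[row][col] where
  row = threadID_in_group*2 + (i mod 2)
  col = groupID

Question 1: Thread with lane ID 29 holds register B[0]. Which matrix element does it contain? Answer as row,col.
2,7

lane 29: grp=7 (29/4), tig=1 (29%4)
i=0: r=1*2+0=2, c=grp=7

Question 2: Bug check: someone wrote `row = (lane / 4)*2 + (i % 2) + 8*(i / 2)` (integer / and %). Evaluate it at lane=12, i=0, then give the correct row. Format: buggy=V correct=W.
`(lane / 4)*2 + (i % 2) + 8*(i / 2)`[12,0]->6
lane 12: g=3 (12/4), t=0 (12%4)
i=0: r=0*2+0=0, c=g=3
row: 6 vs 0

buggy=6 correct=0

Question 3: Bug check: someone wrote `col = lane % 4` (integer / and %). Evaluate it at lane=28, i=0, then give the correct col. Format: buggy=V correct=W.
buggy=0 correct=7

`lane % 4`[28,0]⇒0
28: gr=7,th=0
[0] (0*2+0,7) = (0,7)
col: 0 vs 7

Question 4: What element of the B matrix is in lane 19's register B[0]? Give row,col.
6,4

19: grp=4,tig=3
[0] (3*2+0,4) = (6,4)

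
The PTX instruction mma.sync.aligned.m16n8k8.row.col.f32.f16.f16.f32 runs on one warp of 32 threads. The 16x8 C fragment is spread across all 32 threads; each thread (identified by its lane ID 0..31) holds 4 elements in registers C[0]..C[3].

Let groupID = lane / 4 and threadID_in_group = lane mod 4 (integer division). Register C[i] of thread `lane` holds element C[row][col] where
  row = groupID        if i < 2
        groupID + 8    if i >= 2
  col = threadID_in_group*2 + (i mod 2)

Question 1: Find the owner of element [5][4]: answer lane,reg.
r: 5->gid=5,r8=0  c: 4->tid=2,i&1=0
L=5*4+2=22  i=0*2+0=0

22,0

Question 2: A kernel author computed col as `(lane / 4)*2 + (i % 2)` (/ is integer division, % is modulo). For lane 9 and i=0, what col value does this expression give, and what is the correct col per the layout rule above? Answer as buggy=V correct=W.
`(lane / 4)*2 + (i % 2)`[9,0]->4
9: gid=2,tid=1
[0] (2+0,1*2+0) = (2,2)
col: 4 vs 2

buggy=4 correct=2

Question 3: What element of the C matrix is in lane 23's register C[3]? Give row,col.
13,7

23: G=5,T=3
[3] (5+8,3*2+1) = (13,7)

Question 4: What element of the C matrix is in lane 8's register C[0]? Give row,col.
2,0

lane 8→8/4=2, 8 mod 4=0
i=0  r:2+0→2  c:2·0+0→0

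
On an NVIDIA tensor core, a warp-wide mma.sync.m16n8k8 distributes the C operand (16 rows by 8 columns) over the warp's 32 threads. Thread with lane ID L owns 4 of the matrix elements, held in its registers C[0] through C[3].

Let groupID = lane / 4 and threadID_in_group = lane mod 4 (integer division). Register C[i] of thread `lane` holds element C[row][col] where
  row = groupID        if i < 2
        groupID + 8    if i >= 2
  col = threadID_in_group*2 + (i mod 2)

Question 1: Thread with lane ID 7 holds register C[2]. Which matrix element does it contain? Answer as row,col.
9,6

lane 7: grp=1 (7/4), tig=3 (7%4)
i=2: r=1+8=9, c=3*2+0=6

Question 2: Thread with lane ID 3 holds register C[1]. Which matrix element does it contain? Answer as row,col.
0,7

lane 3->3/4=0, 3 mod 4=3
i=1  r:0+0->0  c:2·3+1->7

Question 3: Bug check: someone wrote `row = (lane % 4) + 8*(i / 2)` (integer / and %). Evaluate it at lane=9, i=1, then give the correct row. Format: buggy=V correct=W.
buggy=1 correct=2

`(lane % 4) + 8*(i / 2)`[9,1]=>1
9: grp=2,tig=1
[1] (2+0,1*2+1) = (2,3)
row: 1 vs 2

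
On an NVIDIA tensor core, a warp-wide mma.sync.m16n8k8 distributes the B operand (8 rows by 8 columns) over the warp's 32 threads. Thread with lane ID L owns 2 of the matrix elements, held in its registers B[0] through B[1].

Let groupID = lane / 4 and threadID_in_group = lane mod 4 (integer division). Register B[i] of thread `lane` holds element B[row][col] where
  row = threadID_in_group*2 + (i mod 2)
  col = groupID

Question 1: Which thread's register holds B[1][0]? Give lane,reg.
c:0=>grp=0  r:1=>tig=0,lo=1
L=0*4+0=0  i=1=1

0,1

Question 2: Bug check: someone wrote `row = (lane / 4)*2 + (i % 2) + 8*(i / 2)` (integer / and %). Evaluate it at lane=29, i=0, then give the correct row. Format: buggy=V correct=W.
buggy=14 correct=2

`(lane / 4)*2 + (i % 2) + 8*(i / 2)`[29,0]=>14
lane 29=>29/4=7, 29 mod 4=1
i=0  r:2·1+0=>2  c:7
row: 14 vs 2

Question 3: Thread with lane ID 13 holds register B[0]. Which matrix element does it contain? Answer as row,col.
lane 13: gid=3 (13/4), tid=1 (13%4)
i=0: r=1*2+0=2, c=gid=3

2,3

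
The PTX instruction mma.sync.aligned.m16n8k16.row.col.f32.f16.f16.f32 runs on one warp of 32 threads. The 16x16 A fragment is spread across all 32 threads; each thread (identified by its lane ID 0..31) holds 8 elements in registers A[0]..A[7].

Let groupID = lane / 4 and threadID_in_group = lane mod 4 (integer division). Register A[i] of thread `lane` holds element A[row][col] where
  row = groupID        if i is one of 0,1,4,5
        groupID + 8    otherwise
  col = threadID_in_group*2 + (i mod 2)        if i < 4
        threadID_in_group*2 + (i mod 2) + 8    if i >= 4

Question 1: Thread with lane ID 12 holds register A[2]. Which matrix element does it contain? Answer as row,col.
11,0

lane 12: gid=3 (12/4), tid=0 (12%4)
i=2: r=3+8=11, c=0*2+0+0=0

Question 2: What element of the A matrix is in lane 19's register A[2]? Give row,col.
L=19→G=19>>2=4, T=19&3=3
[2]→row 4+8=12  col 3·2+0+0=6

12,6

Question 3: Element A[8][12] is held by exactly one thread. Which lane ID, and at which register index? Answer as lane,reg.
r: 8->gid=0,r8=1  c: 12->c8=1,tid=2,i&1=0
L=0*4+2=2  i=1*4+1*2+0=6

2,6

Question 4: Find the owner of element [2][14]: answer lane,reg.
11,4

r:2=>grp=2,rB=0  c:14=>cB=1,tig=3,lo=0
L=2*4+3=11  i=1*4+0*2+0=4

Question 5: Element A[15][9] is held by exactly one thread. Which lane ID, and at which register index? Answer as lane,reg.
28,7

r=15⇒gr=7,Rb=1  c=9⇒Cb=1,th=0,odd=1
L=7*4+0=28  i=1*4+1*2+1=7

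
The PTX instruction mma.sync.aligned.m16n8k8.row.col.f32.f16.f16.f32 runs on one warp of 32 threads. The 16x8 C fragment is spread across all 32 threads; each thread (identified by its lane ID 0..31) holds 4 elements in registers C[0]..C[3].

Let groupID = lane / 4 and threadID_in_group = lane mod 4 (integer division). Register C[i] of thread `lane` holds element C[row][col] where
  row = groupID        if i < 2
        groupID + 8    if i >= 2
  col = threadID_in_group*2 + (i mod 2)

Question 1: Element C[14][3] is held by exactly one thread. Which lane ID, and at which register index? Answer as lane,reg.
r=14→G=6,rhi=1  c=3→T=1,p=1
L=6*4+1=25  i=1*2+1=3

25,3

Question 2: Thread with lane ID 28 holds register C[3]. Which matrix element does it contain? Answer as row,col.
lane 28: g=7 (28/4), t=0 (28%4)
i=3: r=7+8=15, c=0*2+1=1

15,1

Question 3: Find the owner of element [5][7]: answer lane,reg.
23,1

r=5⇒gr=5,Rb=0  c=7⇒th=3,odd=1
L=5*4+3=23  i=0*2+1=1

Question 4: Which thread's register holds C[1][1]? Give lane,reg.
4,1

r=1⇒gr=1,Rb=0  c=1⇒th=0,odd=1
L=1*4+0=4  i=0*2+1=1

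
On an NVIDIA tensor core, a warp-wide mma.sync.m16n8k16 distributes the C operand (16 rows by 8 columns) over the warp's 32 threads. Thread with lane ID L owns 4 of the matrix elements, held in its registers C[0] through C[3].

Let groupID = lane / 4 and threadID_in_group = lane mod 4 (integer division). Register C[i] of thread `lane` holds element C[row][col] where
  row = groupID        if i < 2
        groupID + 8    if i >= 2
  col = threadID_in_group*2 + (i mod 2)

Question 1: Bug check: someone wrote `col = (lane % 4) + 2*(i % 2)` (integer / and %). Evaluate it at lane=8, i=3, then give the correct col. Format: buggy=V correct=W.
buggy=2 correct=1

`(lane % 4) + 2*(i % 2)`[8,3]->2
lane 8->8/4=2, 8 mod 4=0
i=3  r:2+8->10  c:2·0+1->1
col: 2 vs 1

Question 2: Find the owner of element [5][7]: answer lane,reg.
r=5⇒gr=5,Rb=0  c=7⇒th=3,odd=1
L=5*4+3=23  i=0*2+1=1

23,1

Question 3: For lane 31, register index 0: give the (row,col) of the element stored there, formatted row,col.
7,6

31: gr=7,th=3
[0] (7+0,3*2+0) = (7,6)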